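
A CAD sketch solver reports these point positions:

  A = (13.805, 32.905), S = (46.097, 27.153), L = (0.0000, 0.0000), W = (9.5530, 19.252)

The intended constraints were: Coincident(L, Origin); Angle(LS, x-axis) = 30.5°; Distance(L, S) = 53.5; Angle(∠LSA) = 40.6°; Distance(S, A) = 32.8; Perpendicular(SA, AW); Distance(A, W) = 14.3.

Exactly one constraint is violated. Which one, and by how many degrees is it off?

Perpendicular(SA, AW) — off by 7.20°.

L = (0.00, 0.00) ✓; LS at 30.50° ✓; |LS| = 53.50 ✓; ∠LSA = 40.60° ✓; |SA| = 32.80 ✓; ∠(SA, AW) = 82.80° ✗; |AW| = 14.30 ✓.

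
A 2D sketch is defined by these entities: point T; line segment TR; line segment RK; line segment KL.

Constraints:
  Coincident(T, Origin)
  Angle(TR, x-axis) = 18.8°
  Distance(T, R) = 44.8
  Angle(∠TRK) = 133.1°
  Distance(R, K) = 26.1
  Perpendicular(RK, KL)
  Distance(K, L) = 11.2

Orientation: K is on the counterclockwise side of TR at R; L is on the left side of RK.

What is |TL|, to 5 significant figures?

60.653

T is at the origin; TR runs at 18.8° with length 44.8, so R = 44.8·(cos 18.8°, sin 18.8°) = (42.410, 14.438). ∠TRK = 133.1°, so RK runs at 18.8° + (180° − 133.1°) = 65.700° from the x-axis; with |RK| = 26.1, K = R + 26.1·(cos 65.700°, sin 65.700°) = (53.150, 38.225). RK is perpendicular to KL; with |KL| = 11.2 on the left of RK, L = K + 11.2·(-0.91140, 0.41151) = (42.943, 42.834). Then |TL| = |L − T| = 60.653.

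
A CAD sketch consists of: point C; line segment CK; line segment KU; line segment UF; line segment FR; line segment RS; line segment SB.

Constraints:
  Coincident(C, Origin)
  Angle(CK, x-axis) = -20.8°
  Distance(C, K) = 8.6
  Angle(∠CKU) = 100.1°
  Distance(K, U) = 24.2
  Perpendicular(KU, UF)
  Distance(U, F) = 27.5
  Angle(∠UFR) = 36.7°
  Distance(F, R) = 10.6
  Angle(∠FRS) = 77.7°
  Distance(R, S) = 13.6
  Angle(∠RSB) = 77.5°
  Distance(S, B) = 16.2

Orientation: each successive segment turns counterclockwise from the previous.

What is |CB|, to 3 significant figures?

40.8

∠FRS = 77.7° gives RS at 34.7° from the x-axis; with |RS| = 13.6, S = (12.1, 29.8). ∠RSB = 77.5° gives SB at 137° from the x-axis; with |SB| = 16.2, B = (0.204, 40.8). Then |CB| = |B − C| = 40.8.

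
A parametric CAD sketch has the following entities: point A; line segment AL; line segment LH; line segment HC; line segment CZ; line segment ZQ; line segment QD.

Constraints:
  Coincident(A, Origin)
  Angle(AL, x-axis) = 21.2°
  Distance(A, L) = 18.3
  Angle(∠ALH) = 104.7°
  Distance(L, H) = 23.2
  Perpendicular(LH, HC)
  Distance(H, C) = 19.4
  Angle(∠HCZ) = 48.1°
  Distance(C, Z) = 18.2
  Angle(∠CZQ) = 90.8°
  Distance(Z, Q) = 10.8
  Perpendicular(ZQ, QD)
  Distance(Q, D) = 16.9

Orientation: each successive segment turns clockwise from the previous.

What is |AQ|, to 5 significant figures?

28.347

∠HCZ = 48.1° gives CZ at 84.000° from the x-axis; with |CZ| = 18.2, Z = (16.853, -5.4506). ∠CZQ = 90.8° gives ZQ at -5.2000° from the x-axis; with |ZQ| = 10.8, Q = (27.609, -6.4294). Then |AQ| = |Q − A| = 28.347.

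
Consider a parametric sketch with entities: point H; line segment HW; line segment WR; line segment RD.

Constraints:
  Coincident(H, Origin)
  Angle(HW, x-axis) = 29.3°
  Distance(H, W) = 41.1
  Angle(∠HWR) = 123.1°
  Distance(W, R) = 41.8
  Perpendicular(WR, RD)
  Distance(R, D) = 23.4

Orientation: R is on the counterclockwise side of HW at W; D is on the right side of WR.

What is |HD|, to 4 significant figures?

86.44

∠HWR = 123.1°, so WR runs at 29.3° + (180° − 123.1°) = 86.20° from the x-axis; with |WR| = 41.8, R = W + 41.8·(cos 86.20°, sin 86.20°) = (38.61, 61.82). WR is perpendicular to RD; with |RD| = 23.4 on the right of WR, D = R + 23.4·(0.9978, -0.06627) = (61.96, 60.27). Then |HD| = |D − H| = 86.44.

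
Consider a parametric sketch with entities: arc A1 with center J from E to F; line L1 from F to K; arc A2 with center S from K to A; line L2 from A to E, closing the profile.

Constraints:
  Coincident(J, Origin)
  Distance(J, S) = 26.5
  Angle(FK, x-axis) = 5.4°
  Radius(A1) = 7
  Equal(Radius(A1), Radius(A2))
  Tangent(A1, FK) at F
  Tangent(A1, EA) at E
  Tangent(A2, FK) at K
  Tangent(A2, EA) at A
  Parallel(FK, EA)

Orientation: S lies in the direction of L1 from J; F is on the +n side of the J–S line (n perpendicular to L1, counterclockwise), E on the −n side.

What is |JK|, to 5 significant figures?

27.409

Tangency of A1 to both parallel lines with radius 7.0 puts F and E at J ± 7.0·n: F = (-0.65876, 6.9689), E = (0.65876, -6.9689). Equal radii place K and A the same way about S: K = S + 7.0·n = (25.724, 9.4628), A = S − 7.0·n = (27.041, -4.4751). Then |JK| = |K − J| = 27.409.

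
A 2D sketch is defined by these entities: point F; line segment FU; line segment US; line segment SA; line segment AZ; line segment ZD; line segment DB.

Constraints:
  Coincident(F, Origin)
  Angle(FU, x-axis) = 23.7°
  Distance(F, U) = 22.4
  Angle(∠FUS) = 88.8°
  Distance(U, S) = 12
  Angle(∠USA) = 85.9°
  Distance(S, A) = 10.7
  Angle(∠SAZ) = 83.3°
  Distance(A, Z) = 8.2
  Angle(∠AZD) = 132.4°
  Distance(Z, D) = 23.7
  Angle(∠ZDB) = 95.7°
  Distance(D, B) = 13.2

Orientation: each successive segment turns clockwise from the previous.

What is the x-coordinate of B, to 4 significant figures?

38.59

∠AZD = 132.4° gives ZD at 54.10° from the x-axis; with |ZD| = 23.7, D = (27.18, 21.77). ∠ZDB = 95.7° gives DB at -30.20° from the x-axis; with |DB| = 13.2, B = (38.59, 15.13). So B.x = 38.59.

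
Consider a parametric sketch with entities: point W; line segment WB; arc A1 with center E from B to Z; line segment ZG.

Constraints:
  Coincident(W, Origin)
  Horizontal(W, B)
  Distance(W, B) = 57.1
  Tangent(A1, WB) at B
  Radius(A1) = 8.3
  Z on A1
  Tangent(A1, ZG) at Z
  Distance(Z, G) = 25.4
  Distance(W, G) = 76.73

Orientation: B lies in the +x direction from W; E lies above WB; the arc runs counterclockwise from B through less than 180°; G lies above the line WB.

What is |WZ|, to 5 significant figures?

65.619

Checks: |EZ| = 8.300 ✓; ∠(EZ, ZG) = 90.00° ✓; |ZG| = 25.40 ✓; |WG| = 76.73 ✓.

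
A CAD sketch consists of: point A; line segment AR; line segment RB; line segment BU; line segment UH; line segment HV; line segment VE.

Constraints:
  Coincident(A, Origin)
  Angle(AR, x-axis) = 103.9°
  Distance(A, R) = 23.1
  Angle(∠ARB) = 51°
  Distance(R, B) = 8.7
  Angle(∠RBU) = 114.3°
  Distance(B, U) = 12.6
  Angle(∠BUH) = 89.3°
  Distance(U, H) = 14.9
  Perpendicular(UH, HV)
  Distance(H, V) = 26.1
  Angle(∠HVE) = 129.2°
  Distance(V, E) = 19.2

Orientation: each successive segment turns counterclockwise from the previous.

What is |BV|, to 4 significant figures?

19.99

∠BUH = 89.3° gives UH at 29.30° from the x-axis; with |UH| = 14.9, H = (8.228, 11.71). UH ⟂ HV, so HV runs at 119.3°; with |HV| = 26.1, V = (-4.545, 34.47). Then |BV| = |V − B| = 19.99.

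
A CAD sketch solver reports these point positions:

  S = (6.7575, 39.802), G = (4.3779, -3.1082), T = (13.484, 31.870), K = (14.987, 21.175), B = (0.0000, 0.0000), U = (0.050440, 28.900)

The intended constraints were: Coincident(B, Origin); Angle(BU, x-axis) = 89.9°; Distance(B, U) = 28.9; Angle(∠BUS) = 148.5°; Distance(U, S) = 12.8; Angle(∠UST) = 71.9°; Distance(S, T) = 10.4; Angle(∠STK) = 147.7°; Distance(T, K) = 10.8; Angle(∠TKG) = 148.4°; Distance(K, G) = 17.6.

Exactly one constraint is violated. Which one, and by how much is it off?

Distance(K, G) = 17.6 — off by 8.90.

B = (0.00, 0.00) ✓; BU at 89.90° ✓; |BU| = 28.90 ✓; ∠BUS = 148.5° ✓; |US| = 12.80 ✓; ∠UST = 71.90° ✓; |ST| = 10.40 ✓; ∠STK = 147.7° ✓; |TK| = 10.80 ✓; ∠TKG = 148.4° ✓; |KG| = 26.50 ✗.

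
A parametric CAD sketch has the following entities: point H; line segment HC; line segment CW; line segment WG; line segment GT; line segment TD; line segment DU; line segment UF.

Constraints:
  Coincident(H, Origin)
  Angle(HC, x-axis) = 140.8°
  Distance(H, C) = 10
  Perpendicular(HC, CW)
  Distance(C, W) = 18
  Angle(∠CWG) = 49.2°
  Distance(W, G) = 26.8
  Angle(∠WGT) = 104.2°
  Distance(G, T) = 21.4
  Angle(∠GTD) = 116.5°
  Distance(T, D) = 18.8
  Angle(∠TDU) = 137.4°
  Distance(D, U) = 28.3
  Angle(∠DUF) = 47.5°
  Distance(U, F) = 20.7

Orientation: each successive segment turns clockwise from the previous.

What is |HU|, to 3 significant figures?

38.9

∠GTD = 116.5° gives TD at 141° from the x-axis; with |TD| = 18.8, D = (-25.8, -2.99). ∠TDU = 137.4° gives DU at 98.1° from the x-axis; with |DU| = 28.3, U = (-29.8, 25.0). Then |HU| = |U − H| = 38.9.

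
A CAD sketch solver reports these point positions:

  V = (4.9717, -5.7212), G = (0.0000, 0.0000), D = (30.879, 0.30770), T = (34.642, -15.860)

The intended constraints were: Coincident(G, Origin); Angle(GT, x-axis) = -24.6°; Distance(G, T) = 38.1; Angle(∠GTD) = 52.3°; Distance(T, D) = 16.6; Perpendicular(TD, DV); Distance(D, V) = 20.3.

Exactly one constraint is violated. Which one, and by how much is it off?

Distance(D, V) = 20.3 — off by 6.30.

G = (0.00, 0.00) ✓; GT at -24.60° ✓; |GT| = 38.10 ✓; ∠GTD = 52.30° ✓; |TD| = 16.60 ✓; ∠(TD, DV) = 90.00° ✓; |DV| = 26.60 ✗.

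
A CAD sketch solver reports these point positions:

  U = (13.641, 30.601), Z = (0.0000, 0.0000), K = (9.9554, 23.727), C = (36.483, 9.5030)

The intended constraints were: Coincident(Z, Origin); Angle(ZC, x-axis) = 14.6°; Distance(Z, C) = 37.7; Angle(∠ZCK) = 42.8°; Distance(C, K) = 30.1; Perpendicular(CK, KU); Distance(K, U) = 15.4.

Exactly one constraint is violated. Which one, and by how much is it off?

Distance(K, U) = 15.4 — off by 7.60.

Z = (0.00, 0.00) ✓; ZC at 14.60° ✓; |ZC| = 37.70 ✓; ∠ZCK = 42.80° ✓; |CK| = 30.10 ✓; ∠(CK, KU) = 90.00° ✓; |KU| = 7.800 ✗.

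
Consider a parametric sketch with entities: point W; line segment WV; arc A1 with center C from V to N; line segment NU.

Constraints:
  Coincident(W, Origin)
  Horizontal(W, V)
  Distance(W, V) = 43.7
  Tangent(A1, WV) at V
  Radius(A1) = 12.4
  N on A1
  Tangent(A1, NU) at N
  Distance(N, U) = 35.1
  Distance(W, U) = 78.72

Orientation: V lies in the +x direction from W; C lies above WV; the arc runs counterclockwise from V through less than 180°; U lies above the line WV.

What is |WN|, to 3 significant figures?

56.0

Checks: |CN| = 12.40 ✓; ∠(CN, NU) = 90.00° ✓; |NU| = 35.10 ✓; |WU| = 78.72 ✓.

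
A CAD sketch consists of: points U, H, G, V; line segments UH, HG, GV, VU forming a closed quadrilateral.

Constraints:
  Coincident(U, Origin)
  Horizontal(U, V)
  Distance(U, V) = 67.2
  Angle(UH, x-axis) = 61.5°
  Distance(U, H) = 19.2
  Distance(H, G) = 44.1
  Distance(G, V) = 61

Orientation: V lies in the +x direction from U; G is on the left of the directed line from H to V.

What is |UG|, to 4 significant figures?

63.16

U is at the origin; UV is horizontal with |UV| = 67.2 and V in +x, so V = (67.2, 0). UH runs at 61.5° with |UH| = 19.2, so H = (9.161, 16.87). G is determined by |HG| = 44.1 and |GV| = 61.0 together: it lies at the intersection of circle(H, 44.1) and circle(V, 61.0). With |HV| = 60.44, the foot of the radical line on HV is 15.53 from H and the perpendicular offset is √(44.1² − 15.53²) = 41.28. Taking the left-of-HV solution: G = (35.59, 52.17).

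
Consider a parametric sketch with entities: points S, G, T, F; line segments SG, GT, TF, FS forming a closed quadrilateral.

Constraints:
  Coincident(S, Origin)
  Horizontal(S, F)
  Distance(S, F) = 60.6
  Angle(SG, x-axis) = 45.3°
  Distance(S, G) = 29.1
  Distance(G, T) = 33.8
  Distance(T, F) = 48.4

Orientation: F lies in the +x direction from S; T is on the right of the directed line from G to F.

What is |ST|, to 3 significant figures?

18.6

S is at the origin; SF is horizontal with |SF| = 60.6 and F in +x, so F = (60.6, 0). SG runs at 45.3° with |SG| = 29.1, so G = (20.5, 20.7). T is determined by |GT| = 33.8 and |TF| = 48.4 together: it lies at the intersection of circle(G, 33.8) and circle(F, 48.4). With |GF| = 45.1, the foot of the radical line on GF is 9.28 from G and the perpendicular offset is √(33.8² − 9.28²) = 32.5. Taking the right-of-GF solution: T = (13.8, -12.5).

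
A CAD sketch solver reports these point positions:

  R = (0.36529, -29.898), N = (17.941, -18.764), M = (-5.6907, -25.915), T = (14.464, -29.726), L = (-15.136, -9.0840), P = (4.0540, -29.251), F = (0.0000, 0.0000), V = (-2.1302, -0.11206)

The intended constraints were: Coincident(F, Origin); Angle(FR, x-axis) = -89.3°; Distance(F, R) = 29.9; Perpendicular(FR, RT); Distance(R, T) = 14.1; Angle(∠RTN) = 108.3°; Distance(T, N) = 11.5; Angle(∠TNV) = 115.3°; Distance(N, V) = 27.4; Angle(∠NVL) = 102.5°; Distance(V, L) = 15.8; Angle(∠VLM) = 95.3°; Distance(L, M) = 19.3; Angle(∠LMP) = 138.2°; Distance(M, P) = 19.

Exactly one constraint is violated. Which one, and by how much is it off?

Distance(M, P) = 19 — off by 8.70.

F = (0.00, 0.00) ✓; FR at -89.30° ✓; |FR| = 29.90 ✓; ∠(FR, RT) = 90.00° ✓; |RT| = 14.10 ✓; ∠RTN = 108.3° ✓; |TN| = 11.50 ✓; ∠TNV = 115.3° ✓; |NV| = 27.40 ✓; ∠NVL = 102.5° ✓; |VL| = 15.80 ✓; ∠VLM = 95.30° ✓; |LM| = 19.30 ✓; ∠LMP = 138.2° ✓; |MP| = 10.30 ✗.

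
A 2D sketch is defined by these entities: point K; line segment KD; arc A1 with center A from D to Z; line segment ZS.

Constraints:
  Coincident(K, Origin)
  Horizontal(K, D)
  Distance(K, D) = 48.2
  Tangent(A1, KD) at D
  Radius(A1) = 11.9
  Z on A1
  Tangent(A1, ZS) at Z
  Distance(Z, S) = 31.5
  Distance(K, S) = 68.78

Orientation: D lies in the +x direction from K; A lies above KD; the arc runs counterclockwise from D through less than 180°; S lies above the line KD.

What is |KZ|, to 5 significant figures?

61.546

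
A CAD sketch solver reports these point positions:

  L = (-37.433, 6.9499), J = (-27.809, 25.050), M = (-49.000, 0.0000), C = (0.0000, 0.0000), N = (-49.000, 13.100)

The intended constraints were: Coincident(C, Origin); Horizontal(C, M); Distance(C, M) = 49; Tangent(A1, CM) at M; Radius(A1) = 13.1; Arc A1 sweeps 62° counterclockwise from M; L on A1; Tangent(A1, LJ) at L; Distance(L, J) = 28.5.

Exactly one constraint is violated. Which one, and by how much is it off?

Distance(L, J) = 28.5 — off by 8.00.

C = (0.00, 0.00) ✓; C.y = 0.00, M.y = 0.00 ✓; |CM| = 49.00 ✓; ∠(NM, MC) = 90.00° ✓; |NM| = 13.10 ✓; bearing(N→L) − bearing(N→M) = 62.00° ✓; |NL| = 13.10 ✓; ∠(NL, LJ) = 90.00° ✓; |LJ| = 20.50 ✗.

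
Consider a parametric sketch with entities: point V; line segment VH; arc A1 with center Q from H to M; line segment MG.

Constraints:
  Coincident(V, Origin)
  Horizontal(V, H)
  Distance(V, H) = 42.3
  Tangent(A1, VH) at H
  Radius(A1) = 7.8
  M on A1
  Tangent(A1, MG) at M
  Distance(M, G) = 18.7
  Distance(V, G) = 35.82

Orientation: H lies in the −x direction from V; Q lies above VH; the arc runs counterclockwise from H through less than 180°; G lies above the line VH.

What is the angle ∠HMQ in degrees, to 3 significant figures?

56.0°

V is at the origin; VH is horizontal with |VH| = 42.3 and H on the −x side, so H = (-42.3, 0.00). The tangent condition forces QH to be normal to VH, so Q = H + (0, 7.8) = (-42.3, 7.80). Since QM ⟂ MG (tangency), |QG| = √(7.8² + 18.7²) = 20.3 regardless of where M sits on A1. So G lies on both circle(V, 35.82) and circle(Q, 20.3); the above-VH intersection is G = (-28.1, 22.2). M is the foot of the tangent from G: M = (-35.1, 4.89).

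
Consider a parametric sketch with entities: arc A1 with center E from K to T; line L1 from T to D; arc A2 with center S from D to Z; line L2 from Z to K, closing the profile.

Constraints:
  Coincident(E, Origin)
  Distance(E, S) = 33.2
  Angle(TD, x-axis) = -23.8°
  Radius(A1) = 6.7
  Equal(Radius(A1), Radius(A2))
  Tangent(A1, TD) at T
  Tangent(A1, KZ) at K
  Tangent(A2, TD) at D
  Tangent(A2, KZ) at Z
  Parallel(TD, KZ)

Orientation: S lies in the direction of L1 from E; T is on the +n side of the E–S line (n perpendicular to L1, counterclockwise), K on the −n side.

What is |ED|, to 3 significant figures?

33.9

The slot axis is L1's direction at -23.8°, so u = (cos -23.8°, sin -23.8°) = (0.915, -0.404) and n = (−sin -23.8°, cos -23.8°) = (0.404, 0.915). E is at the origin and S lies 33.2 along u from E, so S = 33.2·u = (30.4, -13.4). Tangency of A1 to both parallel lines with radius 6.7 puts T and K at E ± 6.7·n: T = (2.70, 6.13), K = (-2.70, -6.13). Equal radii place D and Z the same way about S: D = S + 6.7·n = (33.1, -7.27), Z = S − 6.7·n = (27.7, -19.5). Then |ED| = |D − E| = 33.9.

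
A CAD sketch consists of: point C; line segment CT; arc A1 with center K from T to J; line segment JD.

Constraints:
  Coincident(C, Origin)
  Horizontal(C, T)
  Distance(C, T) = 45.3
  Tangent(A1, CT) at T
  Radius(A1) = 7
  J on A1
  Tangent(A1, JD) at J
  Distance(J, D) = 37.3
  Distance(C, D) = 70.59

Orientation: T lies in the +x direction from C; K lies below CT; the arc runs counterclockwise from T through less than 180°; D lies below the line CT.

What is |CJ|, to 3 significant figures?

40.3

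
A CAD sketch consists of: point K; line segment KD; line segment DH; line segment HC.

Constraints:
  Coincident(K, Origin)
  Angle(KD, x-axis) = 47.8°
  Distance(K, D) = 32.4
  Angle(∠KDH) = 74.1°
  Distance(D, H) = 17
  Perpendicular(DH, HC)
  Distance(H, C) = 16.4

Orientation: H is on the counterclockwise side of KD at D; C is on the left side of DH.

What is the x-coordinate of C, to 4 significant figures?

-0.7429

K is at the origin; KD runs at 47.8° with length 32.4, so D = 32.4·(cos 47.8°, sin 47.8°) = (21.76, 24.00). ∠KDH = 74.1°, so DH runs at 47.8° + (180° − 74.1°) = 153.7° from the x-axis; with |DH| = 17.0, H = D + 17.0·(cos 153.7°, sin 153.7°) = (6.523, 31.53). DH ⟂ HC; with |HC| = 16.4 on the left of DH, C = H + 16.4·(-0.4431, -0.8965) = (-0.7429, 16.83). So C.x = -0.7429.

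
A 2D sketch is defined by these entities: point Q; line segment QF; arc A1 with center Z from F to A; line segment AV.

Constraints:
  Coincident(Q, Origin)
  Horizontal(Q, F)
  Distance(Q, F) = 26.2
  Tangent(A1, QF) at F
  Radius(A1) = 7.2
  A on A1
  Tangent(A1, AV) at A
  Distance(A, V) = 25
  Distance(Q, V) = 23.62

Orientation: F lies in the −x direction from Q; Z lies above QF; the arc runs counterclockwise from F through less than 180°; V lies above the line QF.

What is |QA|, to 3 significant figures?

20.6

Checks: ∠(ZF, FQ) = 90.00° ✓; |ZF| = 7.200 ✓; |ZA| = 7.200 ✓; ∠(ZA, AV) = 90.00° ✓; |AV| = 25.00 ✓; |QV| = 23.62 ✓.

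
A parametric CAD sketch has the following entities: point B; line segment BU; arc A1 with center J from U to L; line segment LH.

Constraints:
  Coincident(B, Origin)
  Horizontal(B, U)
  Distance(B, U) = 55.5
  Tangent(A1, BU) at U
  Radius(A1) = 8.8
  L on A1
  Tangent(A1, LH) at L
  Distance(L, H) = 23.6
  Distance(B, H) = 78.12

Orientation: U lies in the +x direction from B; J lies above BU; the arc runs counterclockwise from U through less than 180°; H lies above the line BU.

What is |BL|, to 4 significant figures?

63.66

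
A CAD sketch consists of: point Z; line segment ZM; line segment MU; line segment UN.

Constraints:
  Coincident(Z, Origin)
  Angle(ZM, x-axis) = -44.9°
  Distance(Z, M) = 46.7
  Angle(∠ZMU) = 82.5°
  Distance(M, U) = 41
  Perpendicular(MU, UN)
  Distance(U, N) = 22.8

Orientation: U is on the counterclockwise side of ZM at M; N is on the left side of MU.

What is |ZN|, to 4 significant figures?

42.08

Z is at the origin; ZM runs at -44.9° with length 46.7, so M = 46.7·(cos -44.9°, sin -44.9°) = (33.08, -32.96). ∠ZMU = 82.5°, so MU runs at -44.9° + (180° − 82.5°) = 52.60° from the x-axis; with |MU| = 41.0, U = M + 41.0·(cos 52.60°, sin 52.60°) = (57.98, -0.3932). MU is perpendicular to UN; with |UN| = 22.8 on the left of MU, N = U + 22.8·(-0.7944, 0.6074) = (39.87, 13.45). Then |ZN| = |N − Z| = 42.08.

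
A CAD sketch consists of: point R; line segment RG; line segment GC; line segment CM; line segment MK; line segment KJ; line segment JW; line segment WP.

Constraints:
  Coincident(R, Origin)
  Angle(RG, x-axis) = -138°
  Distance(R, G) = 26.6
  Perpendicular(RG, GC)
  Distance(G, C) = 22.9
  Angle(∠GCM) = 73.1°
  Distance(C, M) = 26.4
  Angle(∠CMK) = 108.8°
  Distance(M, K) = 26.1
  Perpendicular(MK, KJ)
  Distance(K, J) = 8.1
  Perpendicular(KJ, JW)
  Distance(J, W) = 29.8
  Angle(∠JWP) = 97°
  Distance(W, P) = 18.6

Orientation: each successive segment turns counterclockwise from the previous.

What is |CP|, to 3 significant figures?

35.4

KJ ⟂ JW, so JW runs at -49.9°; with |JW| = 29.8, W = (5.38, -20.3). ∠JWP = 97.0° gives WP at 33.1° from the x-axis; with |WP| = 18.6, P = (21.0, -10.1). Then |CP| = |P − C| = 35.4.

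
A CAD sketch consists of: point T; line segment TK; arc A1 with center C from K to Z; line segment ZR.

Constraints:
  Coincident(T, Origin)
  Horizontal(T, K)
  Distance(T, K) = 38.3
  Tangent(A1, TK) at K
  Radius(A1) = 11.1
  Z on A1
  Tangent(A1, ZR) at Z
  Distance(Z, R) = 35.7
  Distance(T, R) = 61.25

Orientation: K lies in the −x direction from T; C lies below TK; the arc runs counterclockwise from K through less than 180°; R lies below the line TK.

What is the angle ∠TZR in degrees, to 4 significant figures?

88.10°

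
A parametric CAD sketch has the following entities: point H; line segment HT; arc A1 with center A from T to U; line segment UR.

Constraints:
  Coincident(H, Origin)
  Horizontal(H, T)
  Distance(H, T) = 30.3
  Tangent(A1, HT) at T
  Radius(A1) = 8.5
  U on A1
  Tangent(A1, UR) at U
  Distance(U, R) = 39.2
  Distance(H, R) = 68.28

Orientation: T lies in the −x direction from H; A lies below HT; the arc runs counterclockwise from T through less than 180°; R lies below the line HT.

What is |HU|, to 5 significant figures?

38.166

Checks: |AT| = 8.500 ✓; |AU| = 8.500 ✓; ∠(AU, UR) = 90.00° ✓; |UR| = 39.20 ✓; |HR| = 68.28 ✓.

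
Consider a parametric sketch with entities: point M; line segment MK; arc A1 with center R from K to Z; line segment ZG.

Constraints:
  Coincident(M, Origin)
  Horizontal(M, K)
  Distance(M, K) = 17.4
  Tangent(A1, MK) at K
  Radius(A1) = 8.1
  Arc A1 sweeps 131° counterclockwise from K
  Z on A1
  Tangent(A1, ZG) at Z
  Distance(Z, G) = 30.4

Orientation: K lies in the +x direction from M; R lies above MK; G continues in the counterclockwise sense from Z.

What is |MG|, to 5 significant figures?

36.532

On A1, K sits at bearing -90° from R; a 131° counterclockwise sweep puts Z at bearing 41°, so Z = R + 8.1·(cos 41°, sin 41°) = (23.513, 13.414). Since A1 is tangent to ZG there, RZ ⟂ ZG, so ZG runs along (−sin 41°, cos 41°); with |ZG| = 30.4, G = (3.5690, 36.357). Then |MG| = |G − M| = 36.532.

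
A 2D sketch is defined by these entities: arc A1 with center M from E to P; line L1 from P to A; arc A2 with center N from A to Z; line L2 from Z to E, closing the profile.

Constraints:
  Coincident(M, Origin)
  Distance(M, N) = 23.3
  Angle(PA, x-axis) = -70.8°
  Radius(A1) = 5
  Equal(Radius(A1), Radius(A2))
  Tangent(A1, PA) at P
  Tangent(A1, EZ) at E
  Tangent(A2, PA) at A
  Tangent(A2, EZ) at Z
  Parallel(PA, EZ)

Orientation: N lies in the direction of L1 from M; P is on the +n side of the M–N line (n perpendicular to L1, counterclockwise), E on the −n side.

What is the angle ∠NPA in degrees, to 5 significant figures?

12.112°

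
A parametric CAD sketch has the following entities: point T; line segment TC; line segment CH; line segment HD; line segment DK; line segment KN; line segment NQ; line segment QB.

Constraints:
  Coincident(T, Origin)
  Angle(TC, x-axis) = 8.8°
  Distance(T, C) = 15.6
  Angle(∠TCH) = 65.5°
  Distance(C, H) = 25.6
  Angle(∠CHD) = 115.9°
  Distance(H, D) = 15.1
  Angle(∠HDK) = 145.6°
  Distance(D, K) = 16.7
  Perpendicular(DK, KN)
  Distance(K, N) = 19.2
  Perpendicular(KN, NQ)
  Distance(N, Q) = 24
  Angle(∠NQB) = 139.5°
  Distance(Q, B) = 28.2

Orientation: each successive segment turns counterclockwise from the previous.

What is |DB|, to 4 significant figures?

28.76

T is at the origin; TC runs at 8.8° with length 15.6, so C = (15.42, 2.387). ∠TCH = 65.5° gives CH at 123.3° from the x-axis; with |CH| = 25.6, H = (1.361, 23.78). ∠CHD = 115.9° gives HD at -172.6° from the x-axis; with |HD| = 15.1, D = (-13.61, 21.84). ∠HDK = 145.6° gives DK at -138.2° from the x-axis; with |DK| = 16.7, K = (-26.06, 10.71). DK ⟂ KN, so KN runs at -48.20°; with |KN| = 19.2, N = (-13.26, -3.606). KN is perpendicular to NQ, so NQ runs at 41.80°; with |NQ| = 24.0, Q = (4.627, 12.39). ∠NQB = 139.5° gives QB at 82.30° from the x-axis; with |QB| = 28.2, B = (8.405, 40.34). Then |DB| = |B − D| = 28.76.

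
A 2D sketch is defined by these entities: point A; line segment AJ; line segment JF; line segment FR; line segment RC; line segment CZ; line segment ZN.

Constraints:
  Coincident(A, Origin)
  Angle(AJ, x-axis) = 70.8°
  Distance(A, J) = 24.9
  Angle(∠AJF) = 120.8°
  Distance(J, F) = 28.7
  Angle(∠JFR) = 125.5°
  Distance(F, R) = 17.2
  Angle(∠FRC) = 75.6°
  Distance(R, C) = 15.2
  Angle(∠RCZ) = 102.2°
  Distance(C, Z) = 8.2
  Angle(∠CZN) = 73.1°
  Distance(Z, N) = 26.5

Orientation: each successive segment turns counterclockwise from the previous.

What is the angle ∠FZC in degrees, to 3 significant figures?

112°

A is at the origin; AJ runs at 70.8° with length 24.9, so J = (8.19, 23.5). ∠AJF = 120.8° gives JF at 130° from the x-axis; with |JF| = 28.7, F = (-10.3, 45.5). ∠JFR = 125.5° gives FR at -176° from the x-axis; with |FR| = 17.2, R = (-27.4, 44.2). ∠FRC = 75.6° gives RC at -71.1° from the x-axis; with |RC| = 15.2, C = (-22.5, 29.8). ∠RCZ = 102.2° gives CZ at 6.70° from the x-axis; with |CZ| = 8.2, Z = (-14.3, 30.7). Then cos ∠FZC = ZF·ZC / (|ZF||ZC|), giving 112°.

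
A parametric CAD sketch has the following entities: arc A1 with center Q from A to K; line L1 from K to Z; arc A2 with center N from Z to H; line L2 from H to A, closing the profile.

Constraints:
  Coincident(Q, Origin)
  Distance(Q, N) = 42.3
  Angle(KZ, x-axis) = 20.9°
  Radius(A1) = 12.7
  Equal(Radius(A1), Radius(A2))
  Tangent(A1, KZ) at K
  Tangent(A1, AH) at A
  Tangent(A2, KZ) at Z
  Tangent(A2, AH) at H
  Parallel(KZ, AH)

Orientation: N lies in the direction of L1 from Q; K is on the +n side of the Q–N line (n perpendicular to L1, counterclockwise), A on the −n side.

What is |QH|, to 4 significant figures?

44.17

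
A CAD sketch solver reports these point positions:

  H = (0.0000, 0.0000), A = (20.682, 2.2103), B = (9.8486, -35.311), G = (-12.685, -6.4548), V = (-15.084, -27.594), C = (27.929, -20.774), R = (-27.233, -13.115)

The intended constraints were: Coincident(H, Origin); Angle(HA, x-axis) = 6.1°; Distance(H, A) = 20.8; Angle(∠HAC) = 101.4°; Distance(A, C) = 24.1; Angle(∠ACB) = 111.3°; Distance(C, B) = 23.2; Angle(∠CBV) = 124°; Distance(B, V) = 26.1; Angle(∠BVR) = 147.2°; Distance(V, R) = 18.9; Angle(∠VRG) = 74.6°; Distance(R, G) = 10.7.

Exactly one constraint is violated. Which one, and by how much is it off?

Distance(R, G) = 10.7 — off by 5.30.

H = (0.00, 0.00) ✓; HA at 6.100° ✓; |HA| = 20.80 ✓; ∠HAC = 101.4° ✓; |AC| = 24.10 ✓; ∠ACB = 111.3° ✓; |CB| = 23.20 ✓; ∠CBV = 124.0° ✓; |BV| = 26.10 ✓; ∠BVR = 147.2° ✓; |VR| = 18.90 ✓; ∠VRG = 74.60° ✓; |RG| = 16.00 ✗.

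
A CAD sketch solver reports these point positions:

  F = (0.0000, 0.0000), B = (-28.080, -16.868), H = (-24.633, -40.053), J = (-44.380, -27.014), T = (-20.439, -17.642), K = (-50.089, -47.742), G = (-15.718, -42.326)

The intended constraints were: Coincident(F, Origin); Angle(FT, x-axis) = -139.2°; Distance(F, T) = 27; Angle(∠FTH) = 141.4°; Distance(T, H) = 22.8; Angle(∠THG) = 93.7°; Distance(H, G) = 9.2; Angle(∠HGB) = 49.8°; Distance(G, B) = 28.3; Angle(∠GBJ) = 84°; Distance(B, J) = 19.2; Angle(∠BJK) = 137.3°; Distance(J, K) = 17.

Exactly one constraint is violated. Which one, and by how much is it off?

Distance(J, K) = 17 — off by 4.50.

F = (0.00, 0.00) ✓; FT at -139.2° ✓; |FT| = 27.00 ✓; ∠FTH = 141.4° ✓; |TH| = 22.80 ✓; ∠THG = 93.70° ✓; |HG| = 9.200 ✓; ∠HGB = 49.80° ✓; |GB| = 28.30 ✓; ∠GBJ = 84.00° ✓; |BJ| = 19.20 ✓; ∠BJK = 137.3° ✓; |JK| = 21.50 ✗.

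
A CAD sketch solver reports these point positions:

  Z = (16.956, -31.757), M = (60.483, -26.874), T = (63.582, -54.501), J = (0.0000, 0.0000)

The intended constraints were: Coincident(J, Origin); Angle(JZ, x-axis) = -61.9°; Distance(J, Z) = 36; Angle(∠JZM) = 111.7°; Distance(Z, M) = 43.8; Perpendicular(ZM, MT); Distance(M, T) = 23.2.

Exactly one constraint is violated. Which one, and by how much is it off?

Distance(M, T) = 23.2 — off by 4.60.

J = (0.00, 0.00) ✓; JZ at -61.90° ✓; |JZ| = 36.00 ✓; ∠JZM = 111.7° ✓; |ZM| = 43.80 ✓; ∠(ZM, MT) = 90.00° ✓; |MT| = 27.80 ✗.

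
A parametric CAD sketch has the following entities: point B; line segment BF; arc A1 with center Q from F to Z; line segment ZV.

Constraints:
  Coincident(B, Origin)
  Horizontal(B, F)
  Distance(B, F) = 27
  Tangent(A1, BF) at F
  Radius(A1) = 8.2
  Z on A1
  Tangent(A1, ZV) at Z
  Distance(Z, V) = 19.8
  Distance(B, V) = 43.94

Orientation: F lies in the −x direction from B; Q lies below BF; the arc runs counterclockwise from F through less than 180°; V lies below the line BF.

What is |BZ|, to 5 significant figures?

36.291

Checks: |QZ| = 8.200 ✓; ∠(QZ, ZV) = 90.00° ✓; |ZV| = 19.80 ✓; |BV| = 43.94 ✓.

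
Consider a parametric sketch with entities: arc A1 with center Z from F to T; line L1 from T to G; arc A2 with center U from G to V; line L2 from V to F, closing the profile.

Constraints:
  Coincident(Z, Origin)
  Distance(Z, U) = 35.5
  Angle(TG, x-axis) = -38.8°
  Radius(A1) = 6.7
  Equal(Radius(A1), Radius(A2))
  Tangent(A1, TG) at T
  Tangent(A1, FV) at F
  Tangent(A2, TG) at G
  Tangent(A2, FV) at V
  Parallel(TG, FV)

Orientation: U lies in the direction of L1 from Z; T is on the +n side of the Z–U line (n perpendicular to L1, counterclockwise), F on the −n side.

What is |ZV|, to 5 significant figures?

36.127

The slot axis is L1's direction at -38.8°, so u = (cos -38.8°, sin -38.8°) = (0.77934, -0.62660) and n = (−sin -38.8°, cos -38.8°) = (0.62660, 0.77934). Z is at the origin and U lies 35.5 along u from Z, so U = 35.5·u = (27.666, -22.244). Tangency of A1 to both parallel lines with radius 6.7 puts T and F at Z ± 6.7·n: T = (4.1982, 5.2216), F = (-4.1982, -5.2216). Equal radii place G and V the same way about U: G = U + 6.7·n = (31.865, -17.023), V = U − 6.7·n = (23.468, -27.466). Then |ZV| = |V − Z| = 36.127.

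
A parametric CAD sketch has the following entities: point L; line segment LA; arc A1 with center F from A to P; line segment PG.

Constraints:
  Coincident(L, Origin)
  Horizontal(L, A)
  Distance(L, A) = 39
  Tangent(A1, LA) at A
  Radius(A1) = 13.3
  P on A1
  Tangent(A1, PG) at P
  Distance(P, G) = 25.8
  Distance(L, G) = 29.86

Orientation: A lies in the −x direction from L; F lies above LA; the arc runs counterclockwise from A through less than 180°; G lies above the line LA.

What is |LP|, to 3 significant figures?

28.7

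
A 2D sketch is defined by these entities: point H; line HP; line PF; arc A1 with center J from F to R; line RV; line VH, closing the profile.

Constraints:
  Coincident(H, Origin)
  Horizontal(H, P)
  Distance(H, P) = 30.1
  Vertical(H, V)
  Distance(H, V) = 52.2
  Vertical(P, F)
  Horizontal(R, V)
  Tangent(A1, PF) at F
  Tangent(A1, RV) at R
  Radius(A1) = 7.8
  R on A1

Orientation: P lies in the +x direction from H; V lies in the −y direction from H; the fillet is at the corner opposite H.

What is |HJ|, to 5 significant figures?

49.686

H is at the origin; HP is horizontal with |HP| = 30.1 and P on the +x side, so P = (30.100, 0.0000). HV is vertical with |HV| = 52.2 and V on the −y side, so V = (0.0000, -52.200). The virtual corner opposite H is at (30.100, -52.200). A1 meets PF tangentially, so JF is at right angles to PF and since A1 is tangent to RV there, JR ⟂ RV, with radius 7.8, so the center J sits 7.8 in from both sides at J = (22.300, -44.400). Then |HJ| = |J − H| = 49.686.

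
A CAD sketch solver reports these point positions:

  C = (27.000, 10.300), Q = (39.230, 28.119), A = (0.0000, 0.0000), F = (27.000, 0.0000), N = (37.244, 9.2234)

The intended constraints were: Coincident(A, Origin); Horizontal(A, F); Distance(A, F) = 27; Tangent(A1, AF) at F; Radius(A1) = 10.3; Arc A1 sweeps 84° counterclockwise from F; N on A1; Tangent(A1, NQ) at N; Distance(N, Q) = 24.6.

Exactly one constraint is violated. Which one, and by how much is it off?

Distance(N, Q) = 24.6 — off by 5.60.

A = (0.00, 0.00) ✓; A.y = 0.00, F.y = 0.00 ✓; |AF| = 27.00 ✓; ∠(CF, FA) = 90.00° ✓; |CF| = 10.30 ✓; bearing(C→N) − bearing(C→F) = 84.00° ✓; |CN| = 10.30 ✓; ∠(CN, NQ) = 90.00° ✓; |NQ| = 19.00 ✗.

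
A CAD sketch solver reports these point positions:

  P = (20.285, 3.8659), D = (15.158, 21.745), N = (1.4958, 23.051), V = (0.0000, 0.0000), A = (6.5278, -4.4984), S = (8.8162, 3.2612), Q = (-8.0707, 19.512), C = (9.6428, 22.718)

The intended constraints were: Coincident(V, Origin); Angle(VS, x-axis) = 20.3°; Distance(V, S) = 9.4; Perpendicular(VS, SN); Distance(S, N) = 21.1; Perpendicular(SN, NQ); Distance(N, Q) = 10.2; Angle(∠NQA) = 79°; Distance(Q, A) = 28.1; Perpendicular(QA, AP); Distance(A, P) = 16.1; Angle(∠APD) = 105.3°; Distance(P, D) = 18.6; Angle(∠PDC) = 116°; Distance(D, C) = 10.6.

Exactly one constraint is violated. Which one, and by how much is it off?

Distance(D, C) = 10.6 — off by 5.00.

V = (0.00, 0.00) ✓; VS at 20.30° ✓; |VS| = 9.400 ✓; ∠(VS, SN) = 90.00° ✓; |SN| = 21.10 ✓; ∠(SN, NQ) = 90.00° ✓; |NQ| = 10.20 ✓; ∠NQA = 79.00° ✓; |QA| = 28.10 ✓; ∠(QA, AP) = 90.00° ✓; |AP| = 16.10 ✓; ∠APD = 105.3° ✓; |PD| = 18.60 ✓; ∠PDC = 116.0° ✓; |DC| = 5.600 ✗.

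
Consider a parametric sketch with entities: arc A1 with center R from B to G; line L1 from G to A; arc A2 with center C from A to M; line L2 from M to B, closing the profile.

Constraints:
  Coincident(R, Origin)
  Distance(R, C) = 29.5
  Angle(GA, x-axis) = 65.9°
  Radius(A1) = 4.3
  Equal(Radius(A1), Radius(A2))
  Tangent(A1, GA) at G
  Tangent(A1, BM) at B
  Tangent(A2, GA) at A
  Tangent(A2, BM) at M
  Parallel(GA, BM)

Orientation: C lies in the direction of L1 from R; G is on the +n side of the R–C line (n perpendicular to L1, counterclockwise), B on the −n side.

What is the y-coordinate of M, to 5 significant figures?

25.173

Tangency of A1 to both parallel lines with radius 4.3 puts G and B at R ± 4.3·n: G = (-3.9252, 1.7558), B = (3.9252, -1.7558). Equal radii place A and M the same way about C: A = C + 4.3·n = (8.1206, 28.684), M = C − 4.3·n = (15.971, 25.173). So M.y = 25.173.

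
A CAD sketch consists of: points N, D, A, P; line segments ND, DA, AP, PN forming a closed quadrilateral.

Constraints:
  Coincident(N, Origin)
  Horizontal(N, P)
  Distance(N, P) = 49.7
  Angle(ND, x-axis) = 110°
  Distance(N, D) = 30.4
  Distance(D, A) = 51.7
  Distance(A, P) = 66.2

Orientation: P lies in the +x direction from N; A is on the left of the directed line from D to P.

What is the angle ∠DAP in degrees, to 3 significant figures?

67.4°

Checks: ND at 110.0° ✓; |DA| = 51.70 ✓; |AP| = 66.20 ✓.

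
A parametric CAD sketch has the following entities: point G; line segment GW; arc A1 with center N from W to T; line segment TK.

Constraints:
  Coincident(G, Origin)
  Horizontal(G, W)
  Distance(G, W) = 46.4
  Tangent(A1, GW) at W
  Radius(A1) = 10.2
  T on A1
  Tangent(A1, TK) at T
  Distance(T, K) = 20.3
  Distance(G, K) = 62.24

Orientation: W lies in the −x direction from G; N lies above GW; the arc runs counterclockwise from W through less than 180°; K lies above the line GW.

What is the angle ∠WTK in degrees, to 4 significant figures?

112.5°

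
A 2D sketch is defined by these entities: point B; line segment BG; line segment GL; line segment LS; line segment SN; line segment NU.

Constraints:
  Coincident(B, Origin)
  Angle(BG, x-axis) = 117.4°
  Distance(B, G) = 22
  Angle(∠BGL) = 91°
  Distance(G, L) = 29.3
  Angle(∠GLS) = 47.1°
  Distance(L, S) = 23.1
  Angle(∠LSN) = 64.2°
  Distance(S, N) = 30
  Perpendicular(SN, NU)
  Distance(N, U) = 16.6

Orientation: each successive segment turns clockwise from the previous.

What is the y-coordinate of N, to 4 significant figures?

30.51

B is at the origin; BG runs at 117.4° with length 22.0, so G = (-10.12, 19.53). ∠BGL = 91.0° gives GL at 28.40° from the x-axis; with |GL| = 29.3, L = (15.65, 33.47). ∠GLS = 47.1° gives LS at -104.5° from the x-axis; with |LS| = 23.1, S = (9.866, 11.10). ∠LSN = 64.2° gives SN at 139.7° from the x-axis; with |SN| = 30.0, N = (-13.01, 30.51). So N.y = 30.51.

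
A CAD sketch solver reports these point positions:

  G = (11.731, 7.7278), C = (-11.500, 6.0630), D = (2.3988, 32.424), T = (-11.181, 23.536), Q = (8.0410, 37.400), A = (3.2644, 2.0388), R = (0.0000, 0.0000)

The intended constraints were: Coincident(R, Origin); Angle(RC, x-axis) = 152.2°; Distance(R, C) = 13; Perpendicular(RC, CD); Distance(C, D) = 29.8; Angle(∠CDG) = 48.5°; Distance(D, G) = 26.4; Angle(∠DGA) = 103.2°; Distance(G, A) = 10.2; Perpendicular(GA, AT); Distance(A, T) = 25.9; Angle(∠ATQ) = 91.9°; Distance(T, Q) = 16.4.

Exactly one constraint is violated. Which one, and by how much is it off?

Distance(T, Q) = 16.4 — off by 7.30.

R = (0.00, 0.00) ✓; RC at 152.2° ✓; |RC| = 13.00 ✓; ∠(RC, CD) = 90.00° ✓; |CD| = 29.80 ✓; ∠CDG = 48.50° ✓; |DG| = 26.40 ✓; ∠DGA = 103.2° ✓; |GA| = 10.20 ✓; ∠(GA, AT) = 90.00° ✓; |AT| = 25.90 ✓; ∠ATQ = 91.90° ✓; |TQ| = 23.70 ✗.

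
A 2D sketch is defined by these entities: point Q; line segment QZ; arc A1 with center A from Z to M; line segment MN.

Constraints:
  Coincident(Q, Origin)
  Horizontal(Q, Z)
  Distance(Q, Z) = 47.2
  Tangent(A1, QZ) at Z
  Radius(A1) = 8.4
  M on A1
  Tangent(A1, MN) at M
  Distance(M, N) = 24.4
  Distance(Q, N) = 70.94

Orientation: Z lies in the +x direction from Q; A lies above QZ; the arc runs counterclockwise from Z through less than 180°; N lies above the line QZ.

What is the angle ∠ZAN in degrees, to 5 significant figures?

133.39°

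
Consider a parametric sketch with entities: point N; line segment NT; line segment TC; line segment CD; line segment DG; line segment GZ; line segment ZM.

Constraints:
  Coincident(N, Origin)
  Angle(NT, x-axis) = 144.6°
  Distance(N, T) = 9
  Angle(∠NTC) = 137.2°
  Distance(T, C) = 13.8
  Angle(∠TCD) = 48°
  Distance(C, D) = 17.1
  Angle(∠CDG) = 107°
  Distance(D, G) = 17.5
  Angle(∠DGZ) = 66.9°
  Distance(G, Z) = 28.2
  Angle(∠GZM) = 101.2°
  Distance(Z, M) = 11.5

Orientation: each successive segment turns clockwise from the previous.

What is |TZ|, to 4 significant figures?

15.46

N is at the origin; NT runs at 144.6° with length 9.0, so T = (-7.336, 5.214). ∠NTC = 137.2° gives TC at 101.8° from the x-axis; with |TC| = 13.8, C = (-10.16, 18.72). ∠TCD = 48.0° gives CD at -30.20° from the x-axis; with |CD| = 17.1, D = (4.621, 10.12). ∠CDG = 107.0° gives DG at -103.2° from the x-axis; with |DG| = 17.5, G = (0.6248, -6.917). ∠DGZ = 66.9° gives GZ at 143.7° from the x-axis; with |GZ| = 28.2, Z = (-22.10, 9.777). Then |TZ| = |Z − T| = 15.46.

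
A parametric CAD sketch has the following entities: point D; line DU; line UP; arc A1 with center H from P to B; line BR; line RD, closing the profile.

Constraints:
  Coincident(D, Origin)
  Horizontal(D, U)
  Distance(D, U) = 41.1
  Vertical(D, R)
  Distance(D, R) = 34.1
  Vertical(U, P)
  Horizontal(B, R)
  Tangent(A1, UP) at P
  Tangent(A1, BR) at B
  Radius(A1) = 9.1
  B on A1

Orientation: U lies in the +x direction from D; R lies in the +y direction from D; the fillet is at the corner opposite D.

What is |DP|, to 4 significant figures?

48.11

D is at the origin; D and U share the same y with |DU| = 41.1 and U on the +x side, so U = (41.10, 0.000). DR is vertical with |DR| = 34.1 and R on the +y side, so R = (0.000, 34.10). The virtual corner opposite D is at (41.10, 34.10). A1 meets UP tangentially, so HP is at right angles to UP and since A1 is tangent to BR there, HB ⟂ BR, with radius 9.1, so the center H sits 9.1 in from both sides at H = (32.00, 25.00). That places the tangent points at P = (41.10, 25.00) on UP and B = (32.00, 34.10) on BR. Then |DP| = |P − D| = 48.11.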